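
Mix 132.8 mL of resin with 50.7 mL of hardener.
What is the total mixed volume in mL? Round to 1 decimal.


Total = 132.8 + 50.7 = 183.5 mL

183.5


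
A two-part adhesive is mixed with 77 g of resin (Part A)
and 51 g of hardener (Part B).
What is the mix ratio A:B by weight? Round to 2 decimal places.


Mix ratio = mass_A / mass_B
= 77 / 51
= 1.51

1.51


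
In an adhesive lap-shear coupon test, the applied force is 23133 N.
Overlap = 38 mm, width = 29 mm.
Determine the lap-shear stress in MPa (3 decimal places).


stress = F / (overlap * width)
= 23133 / (38 * 29)
= 20.992 MPa

20.992


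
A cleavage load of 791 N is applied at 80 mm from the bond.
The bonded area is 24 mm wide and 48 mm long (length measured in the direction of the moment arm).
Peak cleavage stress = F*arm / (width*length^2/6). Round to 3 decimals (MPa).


Moment = 791 * 80 = 63280 N*mm
Section modulus = 24 * 2304 / 6 = 55296 / 6 mm^3
Stress = 63280 / (55296 / 6) = 379680 / 55296
= 6.866 MPa

6.866


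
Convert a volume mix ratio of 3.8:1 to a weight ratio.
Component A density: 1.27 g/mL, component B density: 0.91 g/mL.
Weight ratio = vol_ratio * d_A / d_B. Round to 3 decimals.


= 3.8 * 1.27 / 0.91 = 5.303

5.303


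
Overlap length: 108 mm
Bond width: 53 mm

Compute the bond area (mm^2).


Bond area = 108 * 53 = 5724 mm^2

5724


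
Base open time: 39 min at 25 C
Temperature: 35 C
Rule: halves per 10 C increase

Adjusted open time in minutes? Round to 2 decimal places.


Acceleration = 2^((35-25)/10) = 2.0000
Open time = 39 / 2.0000 = 19.50 min

19.50


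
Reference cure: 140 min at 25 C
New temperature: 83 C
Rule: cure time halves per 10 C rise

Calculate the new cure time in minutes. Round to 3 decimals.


factor = 2^((83-25)/10) = 55.7152
t_new = 140 / 55.7152 = 2.513 min

2.513


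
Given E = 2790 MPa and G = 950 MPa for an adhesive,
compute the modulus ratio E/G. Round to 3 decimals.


E/G ratio = 2790 / 950 = 2.937

2.937


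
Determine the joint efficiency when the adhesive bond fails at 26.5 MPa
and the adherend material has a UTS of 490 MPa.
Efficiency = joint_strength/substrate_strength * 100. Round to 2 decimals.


Joint efficiency = 26.5 / 490 * 100
= 5.41%

5.41


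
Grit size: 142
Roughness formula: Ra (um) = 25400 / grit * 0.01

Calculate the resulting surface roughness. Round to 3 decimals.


Ra = 25400 / 142 * 0.01
= 1.789 um

1.789


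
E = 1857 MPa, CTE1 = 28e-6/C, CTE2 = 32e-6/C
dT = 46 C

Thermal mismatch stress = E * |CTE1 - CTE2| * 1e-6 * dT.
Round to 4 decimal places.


= 1857 * 4e-6 * 46
= 0.3417 MPa

0.3417


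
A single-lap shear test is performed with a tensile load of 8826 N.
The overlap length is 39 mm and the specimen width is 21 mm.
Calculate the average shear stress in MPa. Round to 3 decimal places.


Shear stress = F / (overlap * width)
= 8826 / (39 * 21)
= 8826 / 819
= 10.777 MPa

10.777


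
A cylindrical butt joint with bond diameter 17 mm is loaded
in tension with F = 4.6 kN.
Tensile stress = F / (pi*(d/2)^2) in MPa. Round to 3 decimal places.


Area = pi * (17/2)^2 = 226.9801 mm^2
Stress = 4.6*1000 / 226.9801
= 20.266 MPa

20.266


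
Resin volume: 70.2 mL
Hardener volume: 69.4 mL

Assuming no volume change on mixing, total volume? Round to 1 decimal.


V_total = 70.2 + 69.4 = 139.6 mL

139.6


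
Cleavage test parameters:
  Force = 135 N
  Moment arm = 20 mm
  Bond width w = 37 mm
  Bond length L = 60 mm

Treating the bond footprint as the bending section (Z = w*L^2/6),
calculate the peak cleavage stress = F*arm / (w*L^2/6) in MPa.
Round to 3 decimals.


M = 135 * 20 = 2700 N*mm
Z = 37 * 60^2 / 6 = 133200 / 6 mm^3
sigma = M / Z = 6 * 2700 / 133200 = 16200 / 133200
= 0.122 MPa

0.122


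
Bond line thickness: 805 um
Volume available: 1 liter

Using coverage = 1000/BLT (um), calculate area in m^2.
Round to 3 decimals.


1 L = 1e6 mm^3, thickness = 805 um = 0.805 mm
Area = 1e6 / 0.805 mm^2 = (1e6 / 0.805) / 1e6 m^2 = 1000 / 805 m^2
= 1.242 m^2

1.242


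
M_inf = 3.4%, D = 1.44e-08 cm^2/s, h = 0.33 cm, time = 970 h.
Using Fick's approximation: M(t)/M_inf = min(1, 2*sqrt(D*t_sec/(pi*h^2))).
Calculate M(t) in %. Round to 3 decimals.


t = 3492000 s
ratio = min(1, 2*sqrt(1.44e-08*3492000/(pi*0.1089)))
= 0.766760
M(t) = 3.4 * 0.766760 = 2.607%

2.607


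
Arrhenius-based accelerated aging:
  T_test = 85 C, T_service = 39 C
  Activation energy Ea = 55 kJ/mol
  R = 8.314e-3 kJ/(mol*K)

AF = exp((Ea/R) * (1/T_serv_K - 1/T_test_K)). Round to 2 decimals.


T_test_K = 358.15, T_serv_K = 312.15
AF = exp((55/8.314e-3) * (1/312.15 - 1/358.15))
= 15.21

15.21


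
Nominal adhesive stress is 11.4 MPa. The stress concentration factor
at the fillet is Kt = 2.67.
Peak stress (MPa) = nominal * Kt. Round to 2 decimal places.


Peak = 11.4 * 2.67 = 30.44 MPa

30.44


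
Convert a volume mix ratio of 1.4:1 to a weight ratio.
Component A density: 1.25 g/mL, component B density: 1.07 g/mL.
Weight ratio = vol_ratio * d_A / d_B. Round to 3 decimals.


= 1.4 * 1.25 / 1.07 = 1.636

1.636


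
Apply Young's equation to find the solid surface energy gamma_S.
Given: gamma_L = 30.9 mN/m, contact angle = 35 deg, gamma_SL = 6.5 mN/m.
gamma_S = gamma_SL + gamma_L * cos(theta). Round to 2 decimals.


theta_rad = 35 * pi/180 = 0.610865
gamma_S = 6.5 + 30.9 * cos(0.610865)
= 31.81 mN/m

31.81


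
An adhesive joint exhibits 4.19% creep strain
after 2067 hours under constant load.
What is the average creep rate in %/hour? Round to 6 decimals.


Creep rate = strain / time
= 4.19 / 2067
= 0.002027 %/h

0.002027


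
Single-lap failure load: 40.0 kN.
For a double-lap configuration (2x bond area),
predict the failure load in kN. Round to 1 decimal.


Failure load = 40.0 * 2 = 80.0 kN

80.0


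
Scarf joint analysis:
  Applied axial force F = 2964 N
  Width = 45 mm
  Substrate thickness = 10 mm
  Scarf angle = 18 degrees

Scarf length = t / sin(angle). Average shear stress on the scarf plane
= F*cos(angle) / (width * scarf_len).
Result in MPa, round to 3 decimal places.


Scarf length = 10 / sin(18 deg) = 32.3607 mm
cos(18 deg) = 0.951057
Shear = 2964 * 0.951057 / (45 * 32.3607)
= 1.936 MPa

1.936


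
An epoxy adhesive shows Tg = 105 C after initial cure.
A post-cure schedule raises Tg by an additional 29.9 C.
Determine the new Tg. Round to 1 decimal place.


New Tg = 105 + 29.9
= 134.9 C

134.9


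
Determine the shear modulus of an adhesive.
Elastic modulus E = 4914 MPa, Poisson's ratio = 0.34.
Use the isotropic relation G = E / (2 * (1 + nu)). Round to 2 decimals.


G = 4914 / (2*(1+0.34)) = 4914 / 2.68
= 1833.58 MPa

1833.58


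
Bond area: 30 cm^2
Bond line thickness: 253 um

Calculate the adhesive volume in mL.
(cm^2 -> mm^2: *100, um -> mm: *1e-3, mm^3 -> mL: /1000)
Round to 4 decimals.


V = 30*100 * 253*1e-3 / 1000
= 0.7590 mL

0.7590


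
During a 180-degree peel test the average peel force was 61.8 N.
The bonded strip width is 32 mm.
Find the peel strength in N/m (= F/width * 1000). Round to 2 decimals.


Peel strength = F/width * 1000
= 61.8 / 32 * 1000
= 1931.25 N/m

1931.25


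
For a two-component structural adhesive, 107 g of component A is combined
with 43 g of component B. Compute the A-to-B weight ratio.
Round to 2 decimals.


Weight ratio A:B = 107 / 43
= 2.49

2.49


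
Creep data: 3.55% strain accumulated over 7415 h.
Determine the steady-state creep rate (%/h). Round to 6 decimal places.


Rate = 3.55 / 7415 = 0.000479 %/h

0.000479


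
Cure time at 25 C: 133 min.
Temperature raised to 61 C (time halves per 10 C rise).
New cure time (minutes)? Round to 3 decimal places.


Acceleration factor = 2^(36/10) = 12.1257
New time = 133 / 12.1257 = 10.968 min

10.968


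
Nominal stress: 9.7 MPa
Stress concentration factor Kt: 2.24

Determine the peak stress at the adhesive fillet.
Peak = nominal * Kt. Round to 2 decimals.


Peak stress = 9.7 * 2.24
= 21.73 MPa

21.73


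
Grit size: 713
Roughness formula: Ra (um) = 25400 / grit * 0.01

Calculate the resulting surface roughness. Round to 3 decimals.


Ra = 25400 / 713 * 0.01
= 0.356 um

0.356


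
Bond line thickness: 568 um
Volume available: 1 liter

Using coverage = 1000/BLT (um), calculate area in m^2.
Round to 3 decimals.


1 L = 1e6 mm^3, thickness = 568 um = 0.568 mm
Area = 1e6 / 0.568 mm^2 = (1e6 / 0.568) / 1e6 m^2 = 1000 / 568 m^2
= 1.761 m^2

1.761


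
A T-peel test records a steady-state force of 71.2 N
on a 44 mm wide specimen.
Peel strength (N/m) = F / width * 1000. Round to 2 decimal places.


Peel strength = 71.2 / 44 * 1000
= 1618.18 N/m

1618.18


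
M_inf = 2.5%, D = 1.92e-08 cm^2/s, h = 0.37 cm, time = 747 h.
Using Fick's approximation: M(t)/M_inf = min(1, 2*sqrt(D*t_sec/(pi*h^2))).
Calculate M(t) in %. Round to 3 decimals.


t = 2689200 s
ratio = min(1, 2*sqrt(1.92e-08*2689200/(pi*0.1369)))
= 0.692972
M(t) = 2.5 * 0.692972 = 1.732%

1.732


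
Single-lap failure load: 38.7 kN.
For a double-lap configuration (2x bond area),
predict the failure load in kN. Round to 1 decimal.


Failure load = 38.7 * 2 = 77.4 kN

77.4


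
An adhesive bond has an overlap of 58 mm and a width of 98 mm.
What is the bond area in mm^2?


Bond area = overlap * width
= 58 * 98
= 5684 mm^2

5684


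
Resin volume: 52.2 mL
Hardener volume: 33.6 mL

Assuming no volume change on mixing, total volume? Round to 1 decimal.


V_total = 52.2 + 33.6 = 85.8 mL

85.8


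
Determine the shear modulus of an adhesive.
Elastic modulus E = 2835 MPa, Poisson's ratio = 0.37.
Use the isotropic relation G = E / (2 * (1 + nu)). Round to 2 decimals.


G = 2835 / (2*(1+0.37)) = 2835 / 2.74
= 1034.67 MPa

1034.67


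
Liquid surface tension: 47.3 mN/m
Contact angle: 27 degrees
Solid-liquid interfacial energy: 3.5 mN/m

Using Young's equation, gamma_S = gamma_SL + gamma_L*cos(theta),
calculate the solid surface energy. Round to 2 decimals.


gamma_S = 3.5 + 47.3 * cos(27)
= 45.64 mN/m

45.64


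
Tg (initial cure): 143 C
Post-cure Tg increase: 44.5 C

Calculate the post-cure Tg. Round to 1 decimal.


Post-cure Tg = 143 + 44.5 = 187.5 C

187.5


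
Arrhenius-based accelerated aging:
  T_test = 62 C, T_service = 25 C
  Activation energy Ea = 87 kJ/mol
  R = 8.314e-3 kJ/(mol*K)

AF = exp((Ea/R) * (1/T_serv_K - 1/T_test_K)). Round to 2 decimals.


T_test_K = 335.15, T_serv_K = 298.15
AF = exp((87/8.314e-3) * (1/298.15 - 1/335.15))
= 48.17

48.17


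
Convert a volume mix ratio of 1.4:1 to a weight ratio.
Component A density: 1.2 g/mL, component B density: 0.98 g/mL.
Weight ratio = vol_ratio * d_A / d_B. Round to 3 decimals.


= 1.4 * 1.2 / 0.98 = 1.714

1.714


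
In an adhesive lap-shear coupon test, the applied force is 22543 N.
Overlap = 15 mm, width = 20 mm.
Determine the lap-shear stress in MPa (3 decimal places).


stress = F / (overlap * width)
= 22543 / (15 * 20)
= 75.143 MPa

75.143


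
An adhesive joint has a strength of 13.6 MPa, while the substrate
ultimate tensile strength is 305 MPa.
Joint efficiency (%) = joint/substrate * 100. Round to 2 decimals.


Efficiency = 13.6 / 305 * 100
= 4.46%

4.46


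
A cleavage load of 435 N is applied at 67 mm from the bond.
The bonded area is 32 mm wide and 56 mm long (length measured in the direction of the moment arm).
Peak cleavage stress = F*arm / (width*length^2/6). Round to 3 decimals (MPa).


Moment = 435 * 67 = 29145 N*mm
Section modulus = 32 * 3136 / 6 = 100352 / 6 mm^3
Stress = 29145 / (100352 / 6) = 174870 / 100352
= 1.743 MPa

1.743


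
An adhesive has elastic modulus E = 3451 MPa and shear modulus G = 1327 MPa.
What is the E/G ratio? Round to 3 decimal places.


E/G = 3451 / 1327 = 2.601

2.601


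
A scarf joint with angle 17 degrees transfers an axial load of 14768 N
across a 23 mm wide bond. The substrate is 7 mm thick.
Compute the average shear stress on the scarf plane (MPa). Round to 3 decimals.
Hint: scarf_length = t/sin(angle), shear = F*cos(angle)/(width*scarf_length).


scarf_length = 7 / sin(17 deg) = 23.9421 mm
cos(17 deg) = 0.956305
shear stress = 14768 * 0.956305 / (23 * 23.9421)
= 25.646 MPa

25.646


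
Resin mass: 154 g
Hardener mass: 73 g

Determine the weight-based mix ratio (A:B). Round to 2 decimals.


Ratio = 154 / 73 = 2.11

2.11


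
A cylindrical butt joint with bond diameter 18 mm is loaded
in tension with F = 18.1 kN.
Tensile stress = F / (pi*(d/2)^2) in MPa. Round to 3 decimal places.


Area = pi * (18/2)^2 = 254.4690 mm^2
Stress = 18.1*1000 / 254.4690
= 71.129 MPa

71.129


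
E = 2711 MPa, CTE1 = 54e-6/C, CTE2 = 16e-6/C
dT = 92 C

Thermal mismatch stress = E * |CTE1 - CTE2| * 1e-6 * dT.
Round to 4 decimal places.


= 2711 * 38e-6 * 92
= 9.4777 MPa

9.4777


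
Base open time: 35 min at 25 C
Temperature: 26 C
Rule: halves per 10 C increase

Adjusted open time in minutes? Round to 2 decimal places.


Acceleration = 2^((26-25)/10) = 1.0718
Open time = 35 / 1.0718 = 32.66 min

32.66


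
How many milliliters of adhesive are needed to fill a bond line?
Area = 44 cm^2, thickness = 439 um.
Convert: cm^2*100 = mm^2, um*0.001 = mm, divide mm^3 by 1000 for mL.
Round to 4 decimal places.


= (44 * 100) * (439 * 0.001) / 1000
= 1.9316 mL

1.9316


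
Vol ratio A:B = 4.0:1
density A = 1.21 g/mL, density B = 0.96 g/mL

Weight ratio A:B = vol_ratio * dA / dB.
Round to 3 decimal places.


Weight ratio = 4.0 * 1.21 / 0.96
= 5.042

5.042


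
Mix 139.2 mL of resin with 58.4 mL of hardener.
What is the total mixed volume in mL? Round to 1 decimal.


Total = 139.2 + 58.4 = 197.6 mL

197.6


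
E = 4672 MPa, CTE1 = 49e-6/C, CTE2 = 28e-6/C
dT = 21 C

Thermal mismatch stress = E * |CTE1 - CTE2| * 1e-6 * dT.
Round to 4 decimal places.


= 4672 * 21e-6 * 21
= 2.0604 MPa

2.0604


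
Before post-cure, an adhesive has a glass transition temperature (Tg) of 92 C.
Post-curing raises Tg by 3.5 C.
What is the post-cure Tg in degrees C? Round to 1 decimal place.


Tg_post = Tg_base + delta_Tg
= 92 + 3.5
= 95.5 C

95.5


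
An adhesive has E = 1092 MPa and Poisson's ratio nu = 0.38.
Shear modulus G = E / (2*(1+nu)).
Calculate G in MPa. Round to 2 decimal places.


G = 1092 / (2*(1+0.38))
= 1092 / 2.76
= 395.65 MPa

395.65


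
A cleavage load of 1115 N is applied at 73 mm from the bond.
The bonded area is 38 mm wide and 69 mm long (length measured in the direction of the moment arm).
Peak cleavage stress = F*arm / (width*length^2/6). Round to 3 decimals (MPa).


Moment = 1115 * 73 = 81395 N*mm
Section modulus = 38 * 4761 / 6 = 180918 / 6 mm^3
Stress = 81395 / (180918 / 6) = 488370 / 180918
= 2.699 MPa

2.699


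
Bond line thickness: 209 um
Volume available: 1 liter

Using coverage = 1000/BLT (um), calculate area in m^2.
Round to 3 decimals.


1 L = 1e6 mm^3, thickness = 209 um = 0.209 mm
Area = 1e6 / 0.209 mm^2 = (1e6 / 0.209) / 1e6 m^2 = 1000 / 209 m^2
= 4.785 m^2

4.785


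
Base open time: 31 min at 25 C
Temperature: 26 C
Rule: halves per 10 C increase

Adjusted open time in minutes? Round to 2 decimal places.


Acceleration = 2^((26-25)/10) = 1.0718
Open time = 31 / 1.0718 = 28.92 min

28.92


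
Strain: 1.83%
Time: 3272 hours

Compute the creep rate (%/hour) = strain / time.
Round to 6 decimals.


Creep rate = 1.83 / 3272
= 0.000559 %/h

0.000559


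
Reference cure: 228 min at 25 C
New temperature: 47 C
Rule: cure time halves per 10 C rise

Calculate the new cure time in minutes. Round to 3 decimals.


factor = 2^((47-25)/10) = 4.5948
t_new = 228 / 4.5948 = 49.621 min

49.621


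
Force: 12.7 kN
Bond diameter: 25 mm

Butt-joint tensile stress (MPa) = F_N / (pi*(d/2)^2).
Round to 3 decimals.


F_N = 12.7 * 1000 = 12700.0 N
A = pi*(12.5)^2 = 490.8739 mm^2
stress = 12700.0 / 490.8739 = 25.872 MPa

25.872


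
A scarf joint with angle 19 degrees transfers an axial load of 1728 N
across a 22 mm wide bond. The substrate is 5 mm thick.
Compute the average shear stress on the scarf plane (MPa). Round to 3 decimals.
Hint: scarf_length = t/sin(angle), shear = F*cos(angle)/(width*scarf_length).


scarf_length = 5 / sin(19 deg) = 15.3578 mm
cos(19 deg) = 0.945519
shear stress = 1728 * 0.945519 / (22 * 15.3578)
= 4.836 MPa

4.836


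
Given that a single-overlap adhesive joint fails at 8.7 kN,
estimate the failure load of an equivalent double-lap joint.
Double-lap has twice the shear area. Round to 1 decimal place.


Double-lap factor = 2
Expected load = 8.7 * 2 = 17.4 kN

17.4


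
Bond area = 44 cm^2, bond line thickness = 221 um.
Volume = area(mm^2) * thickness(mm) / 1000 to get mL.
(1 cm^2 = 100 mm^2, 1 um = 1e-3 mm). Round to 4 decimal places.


area_mm2 = 44 * 100 = 4400
blt_mm = 221 * 1e-3 = 0.221
vol_mm3 = 4400 * 0.221 = 972.4
vol_mL = 972.4 / 1000 = 0.9724 mL

0.9724


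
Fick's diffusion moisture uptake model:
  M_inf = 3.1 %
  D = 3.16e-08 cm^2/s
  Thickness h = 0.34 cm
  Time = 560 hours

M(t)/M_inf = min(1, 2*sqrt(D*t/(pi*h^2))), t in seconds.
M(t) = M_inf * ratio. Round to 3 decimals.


t_sec = 560 * 3600 = 2016000
ratio = 2*sqrt(3.16e-08*2016000/(pi*0.34^2))
= min(1, 0.837655)
= 0.837655
M(t) = 3.1 * 0.837655 = 2.597 %

2.597


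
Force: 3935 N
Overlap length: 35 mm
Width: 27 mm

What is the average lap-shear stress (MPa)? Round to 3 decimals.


Average shear stress = F / (overlap * width)
= 3935 / (35 * 27)
= 4.164 MPa

4.164


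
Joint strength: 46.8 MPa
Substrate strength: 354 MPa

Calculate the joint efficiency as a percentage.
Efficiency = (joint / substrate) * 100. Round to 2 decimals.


Efficiency = (46.8 / 354) * 100 = 13.22%

13.22


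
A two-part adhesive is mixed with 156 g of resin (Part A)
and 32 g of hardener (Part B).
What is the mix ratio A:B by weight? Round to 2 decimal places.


Mix ratio = mass_A / mass_B
= 156 / 32
= 4.88

4.88


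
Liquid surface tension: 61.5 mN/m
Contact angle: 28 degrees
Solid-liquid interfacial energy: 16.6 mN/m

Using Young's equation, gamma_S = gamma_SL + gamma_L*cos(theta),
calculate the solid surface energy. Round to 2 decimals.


gamma_S = 16.6 + 61.5 * cos(28)
= 70.90 mN/m

70.90


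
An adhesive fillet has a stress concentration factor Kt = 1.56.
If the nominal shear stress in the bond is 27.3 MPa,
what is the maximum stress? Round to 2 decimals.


Max stress = 27.3 * 1.56 = 42.59 MPa

42.59


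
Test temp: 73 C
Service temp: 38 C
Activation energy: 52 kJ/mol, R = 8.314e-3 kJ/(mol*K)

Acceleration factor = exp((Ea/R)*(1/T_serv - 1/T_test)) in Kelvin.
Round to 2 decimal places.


AF = exp((52/0.008314)*(1/311.15 - 1/346.15))
= 7.63

7.63


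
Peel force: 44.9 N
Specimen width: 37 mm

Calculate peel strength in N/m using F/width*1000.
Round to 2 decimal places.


Peel strength = 44.9 / 37 * 1000 = 1213.51 N/m

1213.51


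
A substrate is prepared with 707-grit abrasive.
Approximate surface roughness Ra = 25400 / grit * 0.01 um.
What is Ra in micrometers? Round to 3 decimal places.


Ra = 25400 / 707 * 0.01 = 0.359 um

0.359


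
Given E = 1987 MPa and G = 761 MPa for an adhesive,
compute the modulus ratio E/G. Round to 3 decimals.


E/G ratio = 1987 / 761 = 2.611

2.611


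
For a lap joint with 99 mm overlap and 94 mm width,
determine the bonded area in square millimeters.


Area = 99 * 94 = 9306 mm^2

9306


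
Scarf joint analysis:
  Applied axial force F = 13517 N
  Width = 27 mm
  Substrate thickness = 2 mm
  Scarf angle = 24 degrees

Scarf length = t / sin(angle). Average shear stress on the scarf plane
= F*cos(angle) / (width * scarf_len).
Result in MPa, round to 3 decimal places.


Scarf length = 2 / sin(24 deg) = 4.9172 mm
cos(24 deg) = 0.913545
Shear = 13517 * 0.913545 / (27 * 4.9172)
= 93.010 MPa

93.010


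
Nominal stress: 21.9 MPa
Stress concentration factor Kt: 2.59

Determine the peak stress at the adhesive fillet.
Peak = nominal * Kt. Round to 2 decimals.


Peak stress = 21.9 * 2.59
= 56.72 MPa

56.72


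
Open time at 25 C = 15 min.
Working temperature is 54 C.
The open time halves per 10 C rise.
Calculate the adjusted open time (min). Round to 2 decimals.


factor = 2^((54 - 25) / 10) = 7.4643
ot = 15 / 7.4643 = 2.01 min

2.01


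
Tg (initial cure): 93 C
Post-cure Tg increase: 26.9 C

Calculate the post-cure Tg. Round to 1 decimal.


Post-cure Tg = 93 + 26.9 = 119.9 C

119.9


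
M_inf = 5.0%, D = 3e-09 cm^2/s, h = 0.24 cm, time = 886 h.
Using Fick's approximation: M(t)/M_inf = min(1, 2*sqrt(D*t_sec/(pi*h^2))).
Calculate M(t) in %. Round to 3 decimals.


t = 3189600 s
ratio = min(1, 2*sqrt(3e-09*3189600/(pi*0.0576)))
= 0.459910
M(t) = 5.0 * 0.459910 = 2.300%

2.300


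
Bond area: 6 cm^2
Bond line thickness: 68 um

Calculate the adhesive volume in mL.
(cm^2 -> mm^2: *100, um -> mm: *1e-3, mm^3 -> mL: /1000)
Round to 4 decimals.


V = 6*100 * 68*1e-3 / 1000
= 0.0408 mL

0.0408


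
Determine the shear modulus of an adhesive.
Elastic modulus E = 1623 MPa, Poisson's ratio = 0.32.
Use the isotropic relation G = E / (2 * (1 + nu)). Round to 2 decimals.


G = 1623 / (2*(1+0.32)) = 1623 / 2.64
= 614.77 MPa

614.77


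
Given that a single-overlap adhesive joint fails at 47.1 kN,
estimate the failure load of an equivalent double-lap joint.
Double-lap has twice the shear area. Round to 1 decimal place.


Double-lap factor = 2
Expected load = 47.1 * 2 = 94.2 kN

94.2


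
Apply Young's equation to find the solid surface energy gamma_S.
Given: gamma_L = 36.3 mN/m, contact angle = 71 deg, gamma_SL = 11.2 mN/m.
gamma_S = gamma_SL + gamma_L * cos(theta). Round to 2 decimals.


theta_rad = 71 * pi/180 = 1.239184
gamma_S = 11.2 + 36.3 * cos(1.239184)
= 23.02 mN/m

23.02


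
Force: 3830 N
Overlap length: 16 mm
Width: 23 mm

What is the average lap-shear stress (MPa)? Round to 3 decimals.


Average shear stress = F / (overlap * width)
= 3830 / (16 * 23)
= 10.408 MPa

10.408


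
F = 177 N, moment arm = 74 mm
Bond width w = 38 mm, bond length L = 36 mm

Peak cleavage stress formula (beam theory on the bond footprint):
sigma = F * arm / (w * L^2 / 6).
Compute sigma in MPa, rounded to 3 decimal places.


sigma = (177 * 74) / (38 * 1296 / 6)
= 13098 * 6 / 49248
= 78588 / 49248
= 1.596 MPa

1.596


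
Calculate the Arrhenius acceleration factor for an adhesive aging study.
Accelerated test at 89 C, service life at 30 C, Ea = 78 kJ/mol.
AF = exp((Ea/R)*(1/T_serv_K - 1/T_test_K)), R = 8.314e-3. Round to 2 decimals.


T_test = 362.15 K, T_serv = 303.15 K
Ea/R = 78 / 0.008314 = 9381.77
AF = exp(9381.77 * (1/303.15 - 1/362.15))
= 154.76

154.76


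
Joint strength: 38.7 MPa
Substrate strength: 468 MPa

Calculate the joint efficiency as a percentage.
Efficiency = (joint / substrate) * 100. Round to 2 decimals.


Efficiency = (38.7 / 468) * 100 = 8.27%

8.27


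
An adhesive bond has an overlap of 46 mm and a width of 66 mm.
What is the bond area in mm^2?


Bond area = overlap * width
= 46 * 66
= 3036 mm^2

3036


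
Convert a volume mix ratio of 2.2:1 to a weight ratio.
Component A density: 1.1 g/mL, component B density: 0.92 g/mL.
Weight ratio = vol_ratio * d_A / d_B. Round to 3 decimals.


= 2.2 * 1.1 / 0.92 = 2.630

2.630


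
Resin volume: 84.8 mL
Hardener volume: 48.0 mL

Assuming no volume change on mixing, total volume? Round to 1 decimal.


V_total = 84.8 + 48.0 = 132.8 mL

132.8


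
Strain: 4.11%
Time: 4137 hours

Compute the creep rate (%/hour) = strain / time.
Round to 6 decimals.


Creep rate = 4.11 / 4137
= 0.000993 %/h

0.000993


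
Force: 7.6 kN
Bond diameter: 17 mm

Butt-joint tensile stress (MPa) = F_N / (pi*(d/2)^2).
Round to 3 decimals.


F_N = 7.6 * 1000 = 7600.0 N
A = pi*(8.5)^2 = 226.9801 mm^2
stress = 7600.0 / 226.9801 = 33.483 MPa

33.483


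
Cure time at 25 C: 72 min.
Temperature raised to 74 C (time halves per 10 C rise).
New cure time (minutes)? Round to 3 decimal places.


Acceleration factor = 2^(49/10) = 29.8571
New time = 72 / 29.8571 = 2.411 min

2.411


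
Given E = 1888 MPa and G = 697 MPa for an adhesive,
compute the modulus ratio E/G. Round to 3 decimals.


E/G ratio = 1888 / 697 = 2.709

2.709


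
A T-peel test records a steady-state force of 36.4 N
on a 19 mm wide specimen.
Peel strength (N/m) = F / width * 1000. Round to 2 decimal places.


Peel strength = 36.4 / 19 * 1000
= 1915.79 N/m

1915.79


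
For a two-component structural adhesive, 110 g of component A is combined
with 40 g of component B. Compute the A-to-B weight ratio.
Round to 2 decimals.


Weight ratio A:B = 110 / 40
= 2.75

2.75


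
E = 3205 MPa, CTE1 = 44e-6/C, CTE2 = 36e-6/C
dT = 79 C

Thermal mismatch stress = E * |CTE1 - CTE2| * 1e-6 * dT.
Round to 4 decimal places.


= 3205 * 8e-6 * 79
= 2.0256 MPa

2.0256


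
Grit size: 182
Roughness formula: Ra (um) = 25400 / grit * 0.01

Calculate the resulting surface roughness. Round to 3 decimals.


Ra = 25400 / 182 * 0.01
= 1.396 um

1.396


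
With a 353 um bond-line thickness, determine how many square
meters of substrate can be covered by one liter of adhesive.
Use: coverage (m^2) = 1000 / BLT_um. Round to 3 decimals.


Coverage = 1000 / 353 = 2.833 m^2

2.833


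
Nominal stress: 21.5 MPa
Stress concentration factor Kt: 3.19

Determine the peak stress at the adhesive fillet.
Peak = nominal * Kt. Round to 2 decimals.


Peak stress = 21.5 * 3.19
= 68.59 MPa

68.59


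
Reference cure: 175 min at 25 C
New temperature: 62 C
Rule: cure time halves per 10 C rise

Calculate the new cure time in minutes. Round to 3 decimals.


factor = 2^((62-25)/10) = 12.9960
t_new = 175 / 12.9960 = 13.466 min

13.466


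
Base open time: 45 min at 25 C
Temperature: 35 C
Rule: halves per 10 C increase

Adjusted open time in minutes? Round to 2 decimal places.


Acceleration = 2^((35-25)/10) = 2.0000
Open time = 45 / 2.0000 = 22.50 min

22.50


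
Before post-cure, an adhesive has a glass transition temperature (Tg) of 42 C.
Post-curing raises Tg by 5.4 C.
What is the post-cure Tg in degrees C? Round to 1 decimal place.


Tg_post = Tg_base + delta_Tg
= 42 + 5.4
= 47.4 C

47.4


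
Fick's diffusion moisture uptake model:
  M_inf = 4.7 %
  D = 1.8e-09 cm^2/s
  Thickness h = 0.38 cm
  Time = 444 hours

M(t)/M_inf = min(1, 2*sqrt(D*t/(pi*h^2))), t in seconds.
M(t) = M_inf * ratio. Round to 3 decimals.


t_sec = 444 * 3600 = 1598400
ratio = 2*sqrt(1.8e-09*1598400/(pi*0.38^2))
= min(1, 0.159276)
= 0.159276
M(t) = 4.7 * 0.159276 = 0.749 %

0.749


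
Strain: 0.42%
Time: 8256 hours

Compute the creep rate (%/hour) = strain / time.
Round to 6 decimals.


Creep rate = 0.42 / 8256
= 0.000051 %/h

0.000051


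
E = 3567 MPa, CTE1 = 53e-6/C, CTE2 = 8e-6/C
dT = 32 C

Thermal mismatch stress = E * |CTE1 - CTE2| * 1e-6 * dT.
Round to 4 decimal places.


= 3567 * 45e-6 * 32
= 5.1365 MPa

5.1365


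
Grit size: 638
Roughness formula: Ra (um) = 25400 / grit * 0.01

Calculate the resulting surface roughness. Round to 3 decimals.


Ra = 25400 / 638 * 0.01
= 0.398 um

0.398


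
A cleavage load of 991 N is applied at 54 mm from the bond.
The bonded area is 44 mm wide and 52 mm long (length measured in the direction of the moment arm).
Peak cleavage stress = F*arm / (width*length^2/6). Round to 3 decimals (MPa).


Moment = 991 * 54 = 53514 N*mm
Section modulus = 44 * 2704 / 6 = 118976 / 6 mm^3
Stress = 53514 / (118976 / 6) = 321084 / 118976
= 2.699 MPa

2.699


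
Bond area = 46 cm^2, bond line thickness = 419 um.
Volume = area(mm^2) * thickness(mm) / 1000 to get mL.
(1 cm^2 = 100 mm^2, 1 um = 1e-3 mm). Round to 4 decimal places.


area_mm2 = 46 * 100 = 4600
blt_mm = 419 * 1e-3 = 0.419
vol_mm3 = 4600 * 0.419 = 1927.4
vol_mL = 1927.4 / 1000 = 1.9274 mL

1.9274


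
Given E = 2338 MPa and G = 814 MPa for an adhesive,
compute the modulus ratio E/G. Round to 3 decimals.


E/G ratio = 2338 / 814 = 2.872

2.872


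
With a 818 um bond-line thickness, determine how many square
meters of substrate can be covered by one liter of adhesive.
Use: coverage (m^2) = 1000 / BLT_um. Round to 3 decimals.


Coverage = 1000 / 818 = 1.222 m^2

1.222


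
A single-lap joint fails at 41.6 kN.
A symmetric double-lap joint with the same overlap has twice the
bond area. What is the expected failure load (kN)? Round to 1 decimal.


Double-lap load = 2 * 41.6 = 83.2 kN

83.2


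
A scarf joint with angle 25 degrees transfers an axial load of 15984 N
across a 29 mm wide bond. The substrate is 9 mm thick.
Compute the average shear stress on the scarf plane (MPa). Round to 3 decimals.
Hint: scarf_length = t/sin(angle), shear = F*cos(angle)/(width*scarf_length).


scarf_length = 9 / sin(25 deg) = 21.2958 mm
cos(25 deg) = 0.906308
shear stress = 15984 * 0.906308 / (29 * 21.2958)
= 23.457 MPa

23.457


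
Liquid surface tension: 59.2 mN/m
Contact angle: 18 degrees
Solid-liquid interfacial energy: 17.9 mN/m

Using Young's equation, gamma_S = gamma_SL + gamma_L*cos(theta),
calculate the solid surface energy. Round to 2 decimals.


gamma_S = 17.9 + 59.2 * cos(18)
= 74.20 mN/m

74.20


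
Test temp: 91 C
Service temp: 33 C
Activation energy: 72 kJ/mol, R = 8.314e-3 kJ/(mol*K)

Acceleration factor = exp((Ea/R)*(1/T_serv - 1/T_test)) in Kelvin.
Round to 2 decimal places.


AF = exp((72/0.008314)*(1/306.15 - 1/364.15))
= 90.51

90.51


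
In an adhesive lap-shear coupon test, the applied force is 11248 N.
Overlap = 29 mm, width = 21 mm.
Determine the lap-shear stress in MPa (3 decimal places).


stress = F / (overlap * width)
= 11248 / (29 * 21)
= 18.470 MPa

18.470


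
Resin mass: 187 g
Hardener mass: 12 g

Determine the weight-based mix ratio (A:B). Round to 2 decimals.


Ratio = 187 / 12 = 15.58

15.58


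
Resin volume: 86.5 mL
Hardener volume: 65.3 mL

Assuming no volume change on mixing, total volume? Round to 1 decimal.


V_total = 86.5 + 65.3 = 151.8 mL

151.8


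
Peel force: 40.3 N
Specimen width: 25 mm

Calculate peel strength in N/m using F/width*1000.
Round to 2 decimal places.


Peel strength = 40.3 / 25 * 1000 = 1612.00 N/m

1612.00


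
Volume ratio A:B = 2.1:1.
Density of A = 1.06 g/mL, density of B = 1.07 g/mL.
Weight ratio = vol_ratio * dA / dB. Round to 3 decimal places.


Wt ratio = 2.1 * 1.06 / 1.07
= 2.080

2.080


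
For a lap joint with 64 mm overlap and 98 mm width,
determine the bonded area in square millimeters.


Area = 64 * 98 = 6272 mm^2

6272


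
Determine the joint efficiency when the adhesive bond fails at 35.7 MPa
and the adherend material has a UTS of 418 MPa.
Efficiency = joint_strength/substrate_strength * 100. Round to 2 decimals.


Joint efficiency = 35.7 / 418 * 100
= 8.54%

8.54


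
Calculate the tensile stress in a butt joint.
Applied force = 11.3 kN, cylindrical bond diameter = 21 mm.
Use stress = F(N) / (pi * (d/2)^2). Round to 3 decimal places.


A = pi * 10.5^2 = 346.3606 mm^2
sigma = 11300.0 / 346.3606 = 32.625 MPa

32.625


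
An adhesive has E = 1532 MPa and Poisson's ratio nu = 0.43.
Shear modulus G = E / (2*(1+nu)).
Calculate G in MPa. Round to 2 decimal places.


G = 1532 / (2*(1+0.43))
= 1532 / 2.86
= 535.66 MPa

535.66


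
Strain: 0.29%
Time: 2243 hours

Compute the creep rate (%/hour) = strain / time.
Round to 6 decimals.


Creep rate = 0.29 / 2243
= 0.000129 %/h

0.000129


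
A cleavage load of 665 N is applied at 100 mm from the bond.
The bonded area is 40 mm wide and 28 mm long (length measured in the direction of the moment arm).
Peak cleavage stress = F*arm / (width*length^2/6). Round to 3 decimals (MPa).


Moment = 665 * 100 = 66500 N*mm
Section modulus = 40 * 784 / 6 = 31360 / 6 mm^3
Stress = 66500 / (31360 / 6) = 399000 / 31360
= 12.723 MPa

12.723


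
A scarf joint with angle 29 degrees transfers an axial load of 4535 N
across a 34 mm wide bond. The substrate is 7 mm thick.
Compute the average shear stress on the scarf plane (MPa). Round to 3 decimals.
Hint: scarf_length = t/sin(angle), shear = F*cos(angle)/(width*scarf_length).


scarf_length = 7 / sin(29 deg) = 14.4387 mm
cos(29 deg) = 0.874620
shear stress = 4535 * 0.874620 / (34 * 14.4387)
= 8.080 MPa

8.080


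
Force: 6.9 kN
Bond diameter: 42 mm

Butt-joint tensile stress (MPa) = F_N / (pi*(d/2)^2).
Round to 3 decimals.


F_N = 6.9 * 1000 = 6900.0 N
A = pi*(21.0)^2 = 1385.4424 mm^2
stress = 6900.0 / 1385.4424 = 4.980 MPa

4.980


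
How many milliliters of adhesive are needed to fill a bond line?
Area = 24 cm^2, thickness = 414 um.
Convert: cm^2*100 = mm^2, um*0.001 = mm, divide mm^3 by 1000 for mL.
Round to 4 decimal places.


= (24 * 100) * (414 * 0.001) / 1000
= 0.9936 mL

0.9936


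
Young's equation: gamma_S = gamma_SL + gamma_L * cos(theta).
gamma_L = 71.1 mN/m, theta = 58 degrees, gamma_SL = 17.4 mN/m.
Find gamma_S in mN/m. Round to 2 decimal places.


cos(58 deg) = 0.529919
gamma_S = 17.4 + 71.1 * 0.529919
= 55.08 mN/m

55.08


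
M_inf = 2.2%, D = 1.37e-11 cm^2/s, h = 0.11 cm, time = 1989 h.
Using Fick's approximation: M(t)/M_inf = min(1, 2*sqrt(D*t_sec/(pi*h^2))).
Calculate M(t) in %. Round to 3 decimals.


t = 7160400 s
ratio = min(1, 2*sqrt(1.37e-11*7160400/(pi*0.0121)))
= 0.101599
M(t) = 2.2 * 0.101599 = 0.224%

0.224


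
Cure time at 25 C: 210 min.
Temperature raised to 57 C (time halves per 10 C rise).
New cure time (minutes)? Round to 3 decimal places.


Acceleration factor = 2^(32/10) = 9.1896
New time = 210 / 9.1896 = 22.852 min

22.852


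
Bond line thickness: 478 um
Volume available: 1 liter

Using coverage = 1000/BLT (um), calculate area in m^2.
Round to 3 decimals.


1 L = 1e6 mm^3, thickness = 478 um = 0.478 mm
Area = 1e6 / 0.478 mm^2 = (1e6 / 0.478) / 1e6 m^2 = 1000 / 478 m^2
= 2.092 m^2

2.092


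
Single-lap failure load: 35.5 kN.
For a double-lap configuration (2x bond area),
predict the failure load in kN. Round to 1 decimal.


Failure load = 35.5 * 2 = 71.0 kN

71.0


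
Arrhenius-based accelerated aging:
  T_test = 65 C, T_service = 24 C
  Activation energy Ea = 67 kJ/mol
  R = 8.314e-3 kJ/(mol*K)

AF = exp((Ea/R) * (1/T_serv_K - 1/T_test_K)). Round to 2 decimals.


T_test_K = 338.15, T_serv_K = 297.15
AF = exp((67/8.314e-3) * (1/297.15 - 1/338.15))
= 26.80

26.80


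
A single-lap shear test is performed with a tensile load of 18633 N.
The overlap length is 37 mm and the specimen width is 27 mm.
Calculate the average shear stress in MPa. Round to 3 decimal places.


Shear stress = F / (overlap * width)
= 18633 / (37 * 27)
= 18633 / 999
= 18.652 MPa

18.652


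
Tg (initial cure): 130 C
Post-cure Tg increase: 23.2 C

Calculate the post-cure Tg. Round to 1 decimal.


Post-cure Tg = 130 + 23.2 = 153.2 C

153.2


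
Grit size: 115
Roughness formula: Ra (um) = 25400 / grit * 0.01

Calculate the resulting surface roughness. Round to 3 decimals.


Ra = 25400 / 115 * 0.01
= 2.209 um

2.209


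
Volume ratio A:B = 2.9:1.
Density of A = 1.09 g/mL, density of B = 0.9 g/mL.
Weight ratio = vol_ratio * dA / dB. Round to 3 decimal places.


Wt ratio = 2.9 * 1.09 / 0.9
= 3.512

3.512


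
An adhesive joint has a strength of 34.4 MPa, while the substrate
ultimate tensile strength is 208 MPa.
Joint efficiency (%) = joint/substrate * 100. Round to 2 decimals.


Efficiency = 34.4 / 208 * 100
= 16.54%

16.54


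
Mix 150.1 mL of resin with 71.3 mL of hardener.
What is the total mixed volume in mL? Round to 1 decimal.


Total = 150.1 + 71.3 = 221.4 mL

221.4


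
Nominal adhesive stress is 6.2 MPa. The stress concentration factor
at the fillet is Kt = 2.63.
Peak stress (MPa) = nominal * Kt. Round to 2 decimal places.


Peak = 6.2 * 2.63 = 16.31 MPa

16.31


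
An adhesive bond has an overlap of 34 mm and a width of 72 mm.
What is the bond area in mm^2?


Bond area = overlap * width
= 34 * 72
= 2448 mm^2

2448


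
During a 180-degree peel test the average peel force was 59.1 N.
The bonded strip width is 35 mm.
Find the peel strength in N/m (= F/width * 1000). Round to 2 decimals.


Peel strength = F/width * 1000
= 59.1 / 35 * 1000
= 1688.57 N/m

1688.57


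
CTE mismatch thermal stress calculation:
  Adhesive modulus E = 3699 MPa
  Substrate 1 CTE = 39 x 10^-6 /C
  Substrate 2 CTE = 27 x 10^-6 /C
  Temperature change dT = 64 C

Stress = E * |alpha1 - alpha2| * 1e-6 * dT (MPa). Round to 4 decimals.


delta_alpha = |39 - 27| = 12 x 10^-6/C
Stress = 3699 * 12e-6 * 64
= 2.8408 MPa

2.8408


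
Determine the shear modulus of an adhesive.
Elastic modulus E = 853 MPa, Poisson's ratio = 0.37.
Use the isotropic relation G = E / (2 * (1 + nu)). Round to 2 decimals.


G = 853 / (2*(1+0.37)) = 853 / 2.74
= 311.31 MPa

311.31


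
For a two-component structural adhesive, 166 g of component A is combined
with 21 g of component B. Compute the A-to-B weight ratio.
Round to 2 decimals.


Weight ratio A:B = 166 / 21
= 7.90

7.90


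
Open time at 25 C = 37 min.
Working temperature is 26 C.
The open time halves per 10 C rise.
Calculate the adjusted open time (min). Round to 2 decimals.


factor = 2^((26 - 25) / 10) = 1.0718
ot = 37 / 1.0718 = 34.52 min

34.52


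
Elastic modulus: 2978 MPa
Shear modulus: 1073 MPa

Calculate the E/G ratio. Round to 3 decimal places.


E / G = 2978 / 1073 = 2.775

2.775


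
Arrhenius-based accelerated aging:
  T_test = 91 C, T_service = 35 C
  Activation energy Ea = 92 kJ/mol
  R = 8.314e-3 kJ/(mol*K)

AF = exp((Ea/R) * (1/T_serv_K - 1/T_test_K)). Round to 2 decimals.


T_test_K = 364.15, T_serv_K = 308.15
AF = exp((92/8.314e-3) * (1/308.15 - 1/364.15))
= 250.22

250.22


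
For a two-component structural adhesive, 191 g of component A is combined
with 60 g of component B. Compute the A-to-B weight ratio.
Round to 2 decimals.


Weight ratio A:B = 191 / 60
= 3.18

3.18


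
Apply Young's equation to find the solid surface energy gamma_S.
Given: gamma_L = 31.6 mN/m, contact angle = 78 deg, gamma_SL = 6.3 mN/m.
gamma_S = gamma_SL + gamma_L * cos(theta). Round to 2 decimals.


theta_rad = 78 * pi/180 = 1.361357
gamma_S = 6.3 + 31.6 * cos(1.361357)
= 12.87 mN/m

12.87


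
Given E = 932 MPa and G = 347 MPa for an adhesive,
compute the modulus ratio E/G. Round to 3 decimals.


E/G ratio = 932 / 347 = 2.686

2.686


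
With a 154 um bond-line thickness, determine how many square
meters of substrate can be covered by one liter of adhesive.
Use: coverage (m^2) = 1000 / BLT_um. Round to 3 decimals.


Coverage = 1000 / 154 = 6.494 m^2

6.494


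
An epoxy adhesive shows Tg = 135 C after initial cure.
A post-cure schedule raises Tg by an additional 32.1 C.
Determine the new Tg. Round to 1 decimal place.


New Tg = 135 + 32.1
= 167.1 C

167.1


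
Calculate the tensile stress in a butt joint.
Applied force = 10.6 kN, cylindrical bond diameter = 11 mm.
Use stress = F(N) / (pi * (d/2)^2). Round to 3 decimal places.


A = pi * 5.5^2 = 95.0332 mm^2
sigma = 10600.0 / 95.0332 = 111.540 MPa

111.540


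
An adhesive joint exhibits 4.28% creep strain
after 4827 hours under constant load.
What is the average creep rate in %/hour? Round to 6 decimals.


Creep rate = strain / time
= 4.28 / 4827
= 0.000887 %/h

0.000887


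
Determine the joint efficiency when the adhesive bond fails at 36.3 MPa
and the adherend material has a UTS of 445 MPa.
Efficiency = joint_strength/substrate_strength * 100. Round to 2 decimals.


Joint efficiency = 36.3 / 445 * 100
= 8.16%

8.16


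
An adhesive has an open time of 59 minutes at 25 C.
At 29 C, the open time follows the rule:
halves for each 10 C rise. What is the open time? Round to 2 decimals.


Factor = 2^((29-25)/10) = 1.3195
Open time = 59 / 1.3195 = 44.71 min

44.71


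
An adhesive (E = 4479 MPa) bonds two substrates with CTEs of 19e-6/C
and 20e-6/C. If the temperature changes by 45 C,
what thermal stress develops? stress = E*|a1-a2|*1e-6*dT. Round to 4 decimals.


Stress = 4479 * |19 - 20| * 1e-6 * 45
= 0.2016 MPa

0.2016
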